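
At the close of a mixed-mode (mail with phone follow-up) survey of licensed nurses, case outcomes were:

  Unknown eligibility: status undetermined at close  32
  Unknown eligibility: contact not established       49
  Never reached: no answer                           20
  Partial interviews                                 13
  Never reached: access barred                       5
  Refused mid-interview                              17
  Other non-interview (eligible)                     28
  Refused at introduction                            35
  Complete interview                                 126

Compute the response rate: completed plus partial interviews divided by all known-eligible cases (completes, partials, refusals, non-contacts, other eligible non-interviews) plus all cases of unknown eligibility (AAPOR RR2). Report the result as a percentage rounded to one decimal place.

42.8%

Declined to participate = 35 + 17 = 52
Non-contacts = 20 + 5 = 25
Unknown eligibility = 49 + 32 = 81
Num = 126 + 13 = 139
Denom = 126 + 13 + 52 + 25 + 28 + 81 = 325
RR2 = 139 / 325 = 0.4277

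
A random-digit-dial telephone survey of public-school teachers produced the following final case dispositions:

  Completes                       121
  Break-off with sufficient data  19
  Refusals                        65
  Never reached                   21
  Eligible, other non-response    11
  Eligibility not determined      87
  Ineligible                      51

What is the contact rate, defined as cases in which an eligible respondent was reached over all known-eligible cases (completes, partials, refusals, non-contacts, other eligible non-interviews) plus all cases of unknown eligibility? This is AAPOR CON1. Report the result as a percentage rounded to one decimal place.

66.7%

Num: 121 + 19 + 65 + 11 = 216
Base: 121 + 19 + 65 + 21 + 11 + 87 = 324
CON1 = 216 / 324 = 0.6667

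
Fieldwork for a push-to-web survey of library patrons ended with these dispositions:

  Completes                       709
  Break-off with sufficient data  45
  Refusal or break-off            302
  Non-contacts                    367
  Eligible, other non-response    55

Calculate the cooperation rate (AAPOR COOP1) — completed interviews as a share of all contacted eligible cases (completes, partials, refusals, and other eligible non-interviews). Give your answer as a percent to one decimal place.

Numerator: 709
Base: 709 + 45 + 302 + 55 = 1111
COOP1 = 709 / 1111 = 0.6382

63.8%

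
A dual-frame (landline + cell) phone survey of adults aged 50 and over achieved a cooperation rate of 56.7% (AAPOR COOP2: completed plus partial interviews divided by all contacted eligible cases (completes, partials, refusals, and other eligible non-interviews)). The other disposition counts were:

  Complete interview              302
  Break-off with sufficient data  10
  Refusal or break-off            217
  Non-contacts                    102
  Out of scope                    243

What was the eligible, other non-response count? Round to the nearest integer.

21

Num: 302 + 10 = 312
COOP2 = 312 / D = 0.567
D = 312 / 0.567 = 550.3
Remaining denominator categories sum to 529
eligible, other non-response = 550.3 − 529 ≈ 21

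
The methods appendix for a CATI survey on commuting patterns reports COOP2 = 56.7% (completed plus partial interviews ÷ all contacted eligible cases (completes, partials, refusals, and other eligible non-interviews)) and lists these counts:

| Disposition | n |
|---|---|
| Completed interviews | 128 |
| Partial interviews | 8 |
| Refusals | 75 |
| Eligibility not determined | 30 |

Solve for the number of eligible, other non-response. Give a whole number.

Numerator: 128 + 8 = 136
COOP2 = 136 / D = 0.567
D = 136 / 0.567 = 239.9
Rest of base = 211
eligible, other non-response = 239.9 − 211 ≈ 29

29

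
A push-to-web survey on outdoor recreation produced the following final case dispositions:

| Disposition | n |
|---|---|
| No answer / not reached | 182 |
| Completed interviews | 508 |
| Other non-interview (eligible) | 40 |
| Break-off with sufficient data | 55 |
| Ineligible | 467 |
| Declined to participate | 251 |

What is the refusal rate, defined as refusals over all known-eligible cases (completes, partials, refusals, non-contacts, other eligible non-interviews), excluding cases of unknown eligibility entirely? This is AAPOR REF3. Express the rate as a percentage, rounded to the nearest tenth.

24.2%

Num = 251
Denominator = 508 + 55 + 251 + 182 + 40 = 1036
REF3 = 251 / 1036 = 0.2423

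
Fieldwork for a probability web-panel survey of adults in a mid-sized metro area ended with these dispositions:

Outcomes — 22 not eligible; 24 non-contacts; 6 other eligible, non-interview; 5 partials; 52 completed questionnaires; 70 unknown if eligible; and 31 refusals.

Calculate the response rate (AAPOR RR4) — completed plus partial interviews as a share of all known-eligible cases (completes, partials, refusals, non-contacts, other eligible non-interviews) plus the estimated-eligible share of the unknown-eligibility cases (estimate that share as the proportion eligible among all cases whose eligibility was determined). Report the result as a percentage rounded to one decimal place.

Num: 52 + 5 = 57
Known eligible: 52 + 5 + 31 + 24 + 6 = 118
e = 118 / (118 + 22) = 118 / 140 = 0.8429
e × U: 0.8429 × 70 = 59.00
Denom: 118 + 59.00 = 177.00
RR4 = 57 / 177.00 = 0.3220

32.2%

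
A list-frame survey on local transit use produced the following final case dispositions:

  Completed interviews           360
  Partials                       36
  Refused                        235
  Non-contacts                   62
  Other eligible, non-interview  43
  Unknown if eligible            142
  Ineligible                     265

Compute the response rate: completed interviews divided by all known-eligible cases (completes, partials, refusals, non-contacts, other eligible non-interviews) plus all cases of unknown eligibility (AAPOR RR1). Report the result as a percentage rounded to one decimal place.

Num = 360
Denom = 360 + 36 + 235 + 62 + 43 + 142 = 878
RR1 = 360 / 878 = 0.4100

41.0%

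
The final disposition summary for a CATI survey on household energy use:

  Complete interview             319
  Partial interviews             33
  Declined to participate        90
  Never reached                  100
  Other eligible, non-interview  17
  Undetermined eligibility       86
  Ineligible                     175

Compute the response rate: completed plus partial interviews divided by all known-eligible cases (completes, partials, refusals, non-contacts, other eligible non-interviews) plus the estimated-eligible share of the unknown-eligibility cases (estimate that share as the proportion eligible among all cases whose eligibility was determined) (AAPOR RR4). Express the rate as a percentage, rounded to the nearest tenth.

56.4%

Numerator → 319 + 33 = 352
Eligible (known) → 319 + 33 + 90 + 100 + 17 = 559
e = 559 / (559 + 175) = 559 / 734 = 0.7616
Eligible share of unknowns → 0.7616 × 86 = 65.50
Denom → 559 + 65.50 = 624.50
RR4 = 352 / 624.50 = 0.5637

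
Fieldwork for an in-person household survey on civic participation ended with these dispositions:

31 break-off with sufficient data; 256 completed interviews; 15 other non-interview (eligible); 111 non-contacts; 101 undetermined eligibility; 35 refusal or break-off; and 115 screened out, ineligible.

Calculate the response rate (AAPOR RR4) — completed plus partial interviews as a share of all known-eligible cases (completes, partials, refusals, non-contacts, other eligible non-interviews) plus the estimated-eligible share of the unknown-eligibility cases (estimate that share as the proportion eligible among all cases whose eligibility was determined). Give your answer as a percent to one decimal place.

54.3%

Top: 256 + 31 = 287
Known eligible: 256 + 31 + 35 + 111 + 15 = 448
e = 448 / (448 + 115) = 448 / 563 = 0.7957
e × U: 0.7957 × 101 = 80.37
Base: 448 + 80.37 = 528.37
RR4 = 287 / 528.37 = 0.5432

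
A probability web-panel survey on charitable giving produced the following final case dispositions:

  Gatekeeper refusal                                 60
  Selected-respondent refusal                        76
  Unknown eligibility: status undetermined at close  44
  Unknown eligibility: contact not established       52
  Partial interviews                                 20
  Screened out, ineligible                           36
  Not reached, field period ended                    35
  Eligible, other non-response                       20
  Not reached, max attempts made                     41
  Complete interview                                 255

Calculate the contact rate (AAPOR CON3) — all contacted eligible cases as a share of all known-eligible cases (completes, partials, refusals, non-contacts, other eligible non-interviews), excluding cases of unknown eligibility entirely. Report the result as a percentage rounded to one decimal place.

85.0%

Refusal or break-off = 60 + 76 = 136
No contact after all attempts = 35 + 41 = 76
Eligibility not determined = 52 + 44 = 96
Top = 255 + 20 + 136 + 20 = 431
Denom = 255 + 20 + 136 + 76 + 20 = 507
CON3 = 431 / 507 = 0.8501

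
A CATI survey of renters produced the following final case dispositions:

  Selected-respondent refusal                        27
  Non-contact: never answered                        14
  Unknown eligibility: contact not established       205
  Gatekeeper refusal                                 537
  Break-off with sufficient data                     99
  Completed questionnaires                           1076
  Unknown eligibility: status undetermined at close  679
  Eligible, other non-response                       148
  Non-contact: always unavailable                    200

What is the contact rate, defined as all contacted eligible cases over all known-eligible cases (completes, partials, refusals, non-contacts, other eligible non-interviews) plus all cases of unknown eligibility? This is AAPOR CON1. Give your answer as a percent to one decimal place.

63.2%

Declined to participate = 537 + 27 = 564
No answer / not reached = 14 + 200 = 214
Unknown eligibility = 205 + 679 = 884
Top → 1076 + 99 + 564 + 148 = 1887
Denom → 1076 + 99 + 564 + 214 + 148 + 884 = 2985
CON1 = 1887 / 2985 = 0.6322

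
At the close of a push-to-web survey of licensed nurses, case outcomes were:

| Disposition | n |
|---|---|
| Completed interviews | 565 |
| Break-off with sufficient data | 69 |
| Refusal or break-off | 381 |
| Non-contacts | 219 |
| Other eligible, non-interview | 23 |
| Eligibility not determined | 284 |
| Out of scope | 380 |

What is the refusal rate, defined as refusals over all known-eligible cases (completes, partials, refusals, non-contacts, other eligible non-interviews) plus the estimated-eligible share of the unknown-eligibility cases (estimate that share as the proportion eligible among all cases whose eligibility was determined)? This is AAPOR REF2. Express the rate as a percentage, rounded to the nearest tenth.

25.8%

Num = 381
Known eligible = 565 + 69 + 381 + 219 + 23 = 1257
e = 1257 / (1257 + 380) = 1257 / 1637 = 0.7679
Estimated eligible among unknowns = 0.7679 × 284 = 218.08
Denominator = 1257 + 218.08 = 1475.08
REF2 = 381 / 1475.08 = 0.2583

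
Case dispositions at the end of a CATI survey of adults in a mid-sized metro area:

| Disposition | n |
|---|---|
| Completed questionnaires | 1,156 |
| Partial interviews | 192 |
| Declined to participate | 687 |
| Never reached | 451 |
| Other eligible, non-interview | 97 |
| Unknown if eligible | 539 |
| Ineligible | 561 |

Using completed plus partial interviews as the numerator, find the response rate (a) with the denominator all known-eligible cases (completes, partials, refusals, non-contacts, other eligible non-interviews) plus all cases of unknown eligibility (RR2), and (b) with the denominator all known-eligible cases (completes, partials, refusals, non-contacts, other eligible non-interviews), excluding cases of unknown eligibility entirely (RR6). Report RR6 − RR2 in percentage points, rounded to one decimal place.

9.0

Numerator: 1156 + 192 = 1348
Denominator: 1156 + 192 + 687 + 451 + 97 + 539 = 3122
RR2 = 1348 / 3122 = 0.4318
Denominator: 1156 + 192 + 687 + 451 + 97 = 2583
RR6 = 1348 / 2583 = 0.5219
Difference = 52.19 − 43.18 = 9.01 percentage points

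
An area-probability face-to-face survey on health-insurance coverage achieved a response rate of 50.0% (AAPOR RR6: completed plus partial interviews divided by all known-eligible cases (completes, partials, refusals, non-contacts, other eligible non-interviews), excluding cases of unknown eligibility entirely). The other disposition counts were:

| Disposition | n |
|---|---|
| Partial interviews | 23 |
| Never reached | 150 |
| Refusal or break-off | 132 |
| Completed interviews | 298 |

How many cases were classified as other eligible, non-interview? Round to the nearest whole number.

Top → 298 + 23 = 321
RR6 = 321 / D = 0.500
D = 321 / 0.500 = 642.0
Remaining denominator categories sum to 603
other eligible, non-interview = 642.0 − 603 ≈ 39

39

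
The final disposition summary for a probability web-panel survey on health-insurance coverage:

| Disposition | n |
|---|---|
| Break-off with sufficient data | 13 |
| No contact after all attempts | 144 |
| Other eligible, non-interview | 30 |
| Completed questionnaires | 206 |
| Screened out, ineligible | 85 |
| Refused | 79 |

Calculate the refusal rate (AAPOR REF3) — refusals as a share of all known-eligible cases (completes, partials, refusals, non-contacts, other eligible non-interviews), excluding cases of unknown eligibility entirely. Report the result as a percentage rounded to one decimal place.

16.7%

Numerator → 79
Denom → 206 + 13 + 79 + 144 + 30 = 472
REF3 = 79 / 472 = 0.1674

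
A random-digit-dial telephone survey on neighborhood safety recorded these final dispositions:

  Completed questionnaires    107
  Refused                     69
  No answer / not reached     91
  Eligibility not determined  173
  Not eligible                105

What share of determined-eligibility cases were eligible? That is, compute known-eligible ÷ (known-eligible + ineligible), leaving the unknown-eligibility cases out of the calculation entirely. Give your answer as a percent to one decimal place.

71.8%

Eligible (known) = 107 + 69 + 91 = 267
e = 267 / (267 + 105) = 267 / 372 = 0.7177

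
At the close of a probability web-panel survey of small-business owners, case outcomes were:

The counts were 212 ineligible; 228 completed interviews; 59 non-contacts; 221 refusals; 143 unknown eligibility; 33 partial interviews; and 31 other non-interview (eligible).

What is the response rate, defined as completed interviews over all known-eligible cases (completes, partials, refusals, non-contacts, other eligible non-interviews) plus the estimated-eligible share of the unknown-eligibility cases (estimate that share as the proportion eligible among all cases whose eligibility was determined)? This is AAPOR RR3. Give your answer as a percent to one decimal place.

33.7%

Top → 228
Known eligible → 228 + 33 + 221 + 59 + 31 = 572
e = 572 / (572 + 212) = 572 / 784 = 0.7296
e × U → 0.7296 × 143 = 104.33
Base → 572 + 104.33 = 676.33
RR3 = 228 / 676.33 = 0.3371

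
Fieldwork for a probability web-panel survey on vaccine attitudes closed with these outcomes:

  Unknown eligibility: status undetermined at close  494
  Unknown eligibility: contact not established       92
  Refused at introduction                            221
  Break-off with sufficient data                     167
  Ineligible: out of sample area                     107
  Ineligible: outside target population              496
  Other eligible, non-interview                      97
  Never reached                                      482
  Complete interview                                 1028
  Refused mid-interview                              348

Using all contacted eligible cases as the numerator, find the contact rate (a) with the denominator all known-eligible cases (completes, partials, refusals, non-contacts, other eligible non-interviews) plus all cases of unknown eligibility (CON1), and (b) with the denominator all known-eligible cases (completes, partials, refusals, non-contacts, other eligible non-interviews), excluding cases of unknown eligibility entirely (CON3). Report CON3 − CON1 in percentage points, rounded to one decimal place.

Refusal or break-off = 221 + 348 = 569
Undetermined eligibility = 92 + 494 = 586
Not eligible = 496 + 107 = 603
Numerator → 1028 + 167 + 569 + 97 = 1861
Denominator → 1028 + 167 + 569 + 482 + 97 + 586 = 2929
CON1 = 1861 / 2929 = 0.6354
Denominator → 1028 + 167 + 569 + 482 + 97 = 2343
CON3 = 1861 / 2343 = 0.7943
Difference = 79.43 − 63.54 = 15.89 percentage points

15.9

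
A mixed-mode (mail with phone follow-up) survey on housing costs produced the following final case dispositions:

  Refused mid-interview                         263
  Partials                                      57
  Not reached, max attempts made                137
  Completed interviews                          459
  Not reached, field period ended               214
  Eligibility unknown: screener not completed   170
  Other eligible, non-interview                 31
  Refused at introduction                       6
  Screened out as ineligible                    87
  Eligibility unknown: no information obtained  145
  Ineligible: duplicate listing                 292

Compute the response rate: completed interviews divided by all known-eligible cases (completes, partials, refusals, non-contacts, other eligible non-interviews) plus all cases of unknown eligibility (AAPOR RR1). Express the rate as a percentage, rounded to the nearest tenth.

Refused = 6 + 263 = 269
No contact after all attempts = 214 + 137 = 351
Unknown eligibility = 170 + 145 = 315
Ineligible = 87 + 292 = 379
Numerator → 459
Denominator → 459 + 57 + 269 + 351 + 31 + 315 = 1482
RR1 = 459 / 1482 = 0.3097

31.0%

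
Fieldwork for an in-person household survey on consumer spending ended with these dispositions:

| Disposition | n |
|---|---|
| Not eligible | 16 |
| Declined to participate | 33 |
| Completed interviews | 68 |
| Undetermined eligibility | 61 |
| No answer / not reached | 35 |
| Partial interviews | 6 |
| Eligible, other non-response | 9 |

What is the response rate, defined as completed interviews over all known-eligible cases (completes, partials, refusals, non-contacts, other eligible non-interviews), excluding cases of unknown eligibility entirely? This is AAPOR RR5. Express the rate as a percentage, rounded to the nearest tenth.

Num: 68
Base: 68 + 6 + 33 + 35 + 9 = 151
RR5 = 68 / 151 = 0.4503

45.0%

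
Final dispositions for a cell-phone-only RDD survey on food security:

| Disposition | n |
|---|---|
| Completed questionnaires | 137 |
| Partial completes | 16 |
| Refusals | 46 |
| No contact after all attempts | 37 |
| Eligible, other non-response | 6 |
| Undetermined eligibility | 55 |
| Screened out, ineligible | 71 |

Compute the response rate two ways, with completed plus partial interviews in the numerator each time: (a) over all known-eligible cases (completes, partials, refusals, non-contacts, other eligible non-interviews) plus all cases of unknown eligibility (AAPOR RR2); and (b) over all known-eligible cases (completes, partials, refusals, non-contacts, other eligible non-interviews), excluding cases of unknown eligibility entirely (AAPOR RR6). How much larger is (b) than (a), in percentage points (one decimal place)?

Numerator = 137 + 16 = 153
Denominator = 137 + 16 + 46 + 37 + 6 + 55 = 297
RR2 = 153 / 297 = 0.5152
Denominator = 137 + 16 + 46 + 37 + 6 = 242
RR6 = 153 / 242 = 0.6322
Difference = 63.22 − 51.52 = 11.70 percentage points

11.7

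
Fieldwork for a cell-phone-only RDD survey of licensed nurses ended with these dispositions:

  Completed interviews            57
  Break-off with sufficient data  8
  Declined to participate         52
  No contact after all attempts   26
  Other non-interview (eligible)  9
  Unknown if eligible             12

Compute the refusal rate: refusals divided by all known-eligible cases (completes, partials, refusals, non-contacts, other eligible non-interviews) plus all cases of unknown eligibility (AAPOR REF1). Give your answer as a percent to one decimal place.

Numerator: 52
Denom: 57 + 8 + 52 + 26 + 9 + 12 = 164
REF1 = 52 / 164 = 0.3171

31.7%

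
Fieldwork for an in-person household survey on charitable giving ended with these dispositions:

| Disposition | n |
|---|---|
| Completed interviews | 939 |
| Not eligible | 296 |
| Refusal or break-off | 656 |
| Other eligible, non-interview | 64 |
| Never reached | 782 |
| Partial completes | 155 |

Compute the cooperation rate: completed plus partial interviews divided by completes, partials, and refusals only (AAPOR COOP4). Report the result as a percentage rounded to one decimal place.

62.5%

Numerator = 939 + 155 = 1094
Denom = 939 + 155 + 656 = 1750
COOP4 = 1094 / 1750 = 0.6251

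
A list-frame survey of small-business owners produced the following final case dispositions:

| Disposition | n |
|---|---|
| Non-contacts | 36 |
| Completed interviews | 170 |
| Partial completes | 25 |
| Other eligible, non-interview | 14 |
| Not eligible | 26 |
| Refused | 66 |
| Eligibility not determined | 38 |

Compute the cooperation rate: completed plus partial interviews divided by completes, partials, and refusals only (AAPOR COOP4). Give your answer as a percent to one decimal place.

Num → 170 + 25 = 195
Denominator → 170 + 25 + 66 = 261
COOP4 = 195 / 261 = 0.7471

74.7%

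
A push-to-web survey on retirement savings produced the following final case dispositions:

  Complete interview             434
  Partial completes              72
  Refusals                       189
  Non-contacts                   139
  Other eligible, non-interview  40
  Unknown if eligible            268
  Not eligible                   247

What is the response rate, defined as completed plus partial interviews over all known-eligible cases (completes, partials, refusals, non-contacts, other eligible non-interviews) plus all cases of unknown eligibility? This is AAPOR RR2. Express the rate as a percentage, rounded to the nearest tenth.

Top: 434 + 72 = 506
Denominator: 434 + 72 + 189 + 139 + 40 + 268 = 1142
RR2 = 506 / 1142 = 0.4431

44.3%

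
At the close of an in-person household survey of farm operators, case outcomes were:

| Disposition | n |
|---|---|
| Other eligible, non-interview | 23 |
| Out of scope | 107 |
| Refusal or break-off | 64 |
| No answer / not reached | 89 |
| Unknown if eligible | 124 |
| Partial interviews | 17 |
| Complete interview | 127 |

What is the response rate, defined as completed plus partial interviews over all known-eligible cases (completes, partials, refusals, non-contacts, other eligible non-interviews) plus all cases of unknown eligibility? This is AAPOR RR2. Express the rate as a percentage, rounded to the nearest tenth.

Top = 127 + 17 = 144
Base = 127 + 17 + 64 + 89 + 23 + 124 = 444
RR2 = 144 / 444 = 0.3243

32.4%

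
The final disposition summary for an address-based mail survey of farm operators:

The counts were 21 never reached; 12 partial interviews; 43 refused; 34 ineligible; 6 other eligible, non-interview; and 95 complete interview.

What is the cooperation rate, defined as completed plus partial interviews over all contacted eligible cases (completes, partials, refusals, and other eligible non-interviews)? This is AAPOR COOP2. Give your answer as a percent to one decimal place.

68.6%

Top → 95 + 12 = 107
Base → 95 + 12 + 43 + 6 = 156
COOP2 = 107 / 156 = 0.6859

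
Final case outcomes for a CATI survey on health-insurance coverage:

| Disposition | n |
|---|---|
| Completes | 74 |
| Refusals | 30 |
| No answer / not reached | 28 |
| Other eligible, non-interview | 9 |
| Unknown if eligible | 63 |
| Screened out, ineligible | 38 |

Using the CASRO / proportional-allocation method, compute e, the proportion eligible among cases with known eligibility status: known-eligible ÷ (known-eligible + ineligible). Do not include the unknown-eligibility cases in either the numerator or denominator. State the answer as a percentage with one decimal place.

Eligible (known): 74 + 30 + 28 + 9 = 141
e = 141 / (141 + 38) = 141 / 179 = 0.7877

78.8%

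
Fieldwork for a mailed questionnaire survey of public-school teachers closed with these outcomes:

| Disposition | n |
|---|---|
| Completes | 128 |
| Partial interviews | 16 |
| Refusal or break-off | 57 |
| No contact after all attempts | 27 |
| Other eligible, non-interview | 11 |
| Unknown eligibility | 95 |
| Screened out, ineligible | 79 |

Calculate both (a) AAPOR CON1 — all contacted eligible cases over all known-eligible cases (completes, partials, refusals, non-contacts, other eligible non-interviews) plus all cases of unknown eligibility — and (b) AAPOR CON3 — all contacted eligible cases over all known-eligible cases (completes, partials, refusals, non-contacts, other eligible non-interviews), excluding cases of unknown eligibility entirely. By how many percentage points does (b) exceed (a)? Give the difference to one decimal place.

25.2

Top → 128 + 16 + 57 + 11 = 212
Denom → 128 + 16 + 57 + 27 + 11 + 95 = 334
CON1 = 212 / 334 = 0.6347
Denom → 128 + 16 + 57 + 27 + 11 = 239
CON3 = 212 / 239 = 0.8870
Difference = 88.70 − 63.47 = 25.23 percentage points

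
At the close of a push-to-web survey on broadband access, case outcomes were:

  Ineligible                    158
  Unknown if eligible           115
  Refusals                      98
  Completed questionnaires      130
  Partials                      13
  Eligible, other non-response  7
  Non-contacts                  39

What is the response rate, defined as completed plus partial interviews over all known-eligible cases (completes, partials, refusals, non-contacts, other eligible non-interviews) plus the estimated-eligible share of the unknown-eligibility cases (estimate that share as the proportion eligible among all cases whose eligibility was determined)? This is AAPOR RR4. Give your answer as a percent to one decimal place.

Numerator → 130 + 13 = 143
Determined eligible → 130 + 13 + 98 + 39 + 7 = 287
e = 287 / (287 + 158) = 287 / 445 = 0.6449
Estimated eligible among unknowns → 0.6449 × 115 = 74.16
Denominator → 287 + 74.16 = 361.16
RR4 = 143 / 361.16 = 0.3959

39.6%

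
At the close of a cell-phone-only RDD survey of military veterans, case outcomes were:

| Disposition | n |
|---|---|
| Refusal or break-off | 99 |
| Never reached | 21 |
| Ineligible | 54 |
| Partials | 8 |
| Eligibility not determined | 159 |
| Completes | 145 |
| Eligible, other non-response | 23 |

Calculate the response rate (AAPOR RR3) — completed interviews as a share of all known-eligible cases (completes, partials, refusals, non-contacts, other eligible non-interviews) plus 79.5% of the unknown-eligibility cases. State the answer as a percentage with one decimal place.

34.3%

Num → 145
Known eligible → 145 + 8 + 99 + 21 + 23 = 296
e × U → 0.7950 × 159 = 126.41
Base → 296 + 126.41 = 422.41
RR3 = 145 / 422.41 = 0.3433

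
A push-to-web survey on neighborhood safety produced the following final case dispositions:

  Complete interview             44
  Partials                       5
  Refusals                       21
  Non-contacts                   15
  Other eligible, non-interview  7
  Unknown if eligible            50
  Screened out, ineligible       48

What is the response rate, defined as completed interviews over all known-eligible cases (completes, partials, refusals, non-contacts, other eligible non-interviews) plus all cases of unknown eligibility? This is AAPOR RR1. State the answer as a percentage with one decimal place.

31.0%

Top: 44
Denom: 44 + 5 + 21 + 15 + 7 + 50 = 142
RR1 = 44 / 142 = 0.3099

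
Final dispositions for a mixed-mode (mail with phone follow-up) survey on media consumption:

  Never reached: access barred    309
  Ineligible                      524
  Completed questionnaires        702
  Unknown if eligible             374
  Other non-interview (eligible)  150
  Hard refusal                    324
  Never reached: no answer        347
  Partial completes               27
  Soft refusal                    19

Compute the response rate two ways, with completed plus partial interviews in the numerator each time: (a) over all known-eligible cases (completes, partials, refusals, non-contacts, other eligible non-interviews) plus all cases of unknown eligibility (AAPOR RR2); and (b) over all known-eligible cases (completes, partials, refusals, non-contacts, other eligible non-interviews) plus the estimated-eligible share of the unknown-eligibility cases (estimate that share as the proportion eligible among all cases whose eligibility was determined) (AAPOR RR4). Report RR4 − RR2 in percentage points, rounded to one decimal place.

1.2

Refused = 324 + 19 = 343
No contact after all attempts = 347 + 309 = 656
Numerator = 702 + 27 = 729
Denominator = 702 + 27 + 343 + 656 + 150 + 374 = 2252
RR2 = 729 / 2252 = 0.3237
Eligible (known) = 702 + 27 + 343 + 656 + 150 = 1878
e = 1878 / (1878 + 524) = 1878 / 2402 = 0.7818
Estimated eligible among unknowns = 0.7818 × 374 = 292.39
Denominator = 1878 + 292.39 = 2170.39
RR4 = 729 / 2170.39 = 0.3359
Difference = 33.59 − 32.37 = 1.22 percentage points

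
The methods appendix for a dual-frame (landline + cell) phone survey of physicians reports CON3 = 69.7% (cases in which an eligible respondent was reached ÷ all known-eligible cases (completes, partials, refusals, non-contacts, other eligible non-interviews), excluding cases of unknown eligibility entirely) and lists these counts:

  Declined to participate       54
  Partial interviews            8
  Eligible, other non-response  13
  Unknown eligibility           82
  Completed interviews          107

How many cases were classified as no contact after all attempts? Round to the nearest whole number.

Numerator: 107 + 8 + 54 + 13 = 182
CON3 = 182 / D = 0.697
D = 182 / 0.697 = 261.1
Other denominator terms total 182
no contact after all attempts = 261.1 − 182 ≈ 79

79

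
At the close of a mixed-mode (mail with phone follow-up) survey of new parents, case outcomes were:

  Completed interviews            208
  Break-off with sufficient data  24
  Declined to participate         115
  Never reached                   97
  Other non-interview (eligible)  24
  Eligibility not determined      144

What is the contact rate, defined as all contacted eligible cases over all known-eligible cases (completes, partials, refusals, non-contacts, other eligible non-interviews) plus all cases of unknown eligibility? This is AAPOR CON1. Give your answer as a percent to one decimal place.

60.6%

Numerator → 208 + 24 + 115 + 24 = 371
Base → 208 + 24 + 115 + 97 + 24 + 144 = 612
CON1 = 371 / 612 = 0.6062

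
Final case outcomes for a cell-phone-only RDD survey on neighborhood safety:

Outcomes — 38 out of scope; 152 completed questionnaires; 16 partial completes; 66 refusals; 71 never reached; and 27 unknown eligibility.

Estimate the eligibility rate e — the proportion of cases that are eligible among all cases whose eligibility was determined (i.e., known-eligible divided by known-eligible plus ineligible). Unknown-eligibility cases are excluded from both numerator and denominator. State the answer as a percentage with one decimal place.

88.9%

Known eligible: 152 + 16 + 66 + 71 = 305
e = 305 / (305 + 38) = 305 / 343 = 0.8892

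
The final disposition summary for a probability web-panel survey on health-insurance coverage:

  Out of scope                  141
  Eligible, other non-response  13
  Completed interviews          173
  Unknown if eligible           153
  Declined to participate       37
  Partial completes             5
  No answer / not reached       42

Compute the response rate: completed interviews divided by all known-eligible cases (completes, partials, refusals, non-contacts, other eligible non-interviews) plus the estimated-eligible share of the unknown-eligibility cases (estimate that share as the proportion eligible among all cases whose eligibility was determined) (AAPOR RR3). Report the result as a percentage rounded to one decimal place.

46.7%

Num = 173
Determined eligible = 173 + 5 + 37 + 42 + 13 = 270
e = 270 / (270 + 141) = 270 / 411 = 0.6569
Estimated eligible among unknowns = 0.6569 × 153 = 100.51
Denom = 270 + 100.51 = 370.51
RR3 = 173 / 370.51 = 0.4669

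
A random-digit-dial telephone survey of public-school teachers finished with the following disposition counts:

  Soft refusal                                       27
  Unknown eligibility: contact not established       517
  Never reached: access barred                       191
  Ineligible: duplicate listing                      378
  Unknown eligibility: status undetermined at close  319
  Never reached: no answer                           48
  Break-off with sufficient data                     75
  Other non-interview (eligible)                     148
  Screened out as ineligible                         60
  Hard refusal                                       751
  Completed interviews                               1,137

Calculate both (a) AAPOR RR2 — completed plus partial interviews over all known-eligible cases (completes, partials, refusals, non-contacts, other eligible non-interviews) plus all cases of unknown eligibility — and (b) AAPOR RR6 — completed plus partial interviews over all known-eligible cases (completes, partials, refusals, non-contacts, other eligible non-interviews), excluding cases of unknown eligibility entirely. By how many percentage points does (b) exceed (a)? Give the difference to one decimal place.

Refused = 751 + 27 = 778
Non-contacts = 48 + 191 = 239
Unknown eligibility = 517 + 319 = 836
Ineligible = 60 + 378 = 438
Numerator: 1137 + 75 = 1212
Denom: 1137 + 75 + 778 + 239 + 148 + 836 = 3213
RR2 = 1212 / 3213 = 0.3772
Denom: 1137 + 75 + 778 + 239 + 148 = 2377
RR6 = 1212 / 2377 = 0.5099
Difference = 50.99 − 37.72 = 13.27 percentage points

13.3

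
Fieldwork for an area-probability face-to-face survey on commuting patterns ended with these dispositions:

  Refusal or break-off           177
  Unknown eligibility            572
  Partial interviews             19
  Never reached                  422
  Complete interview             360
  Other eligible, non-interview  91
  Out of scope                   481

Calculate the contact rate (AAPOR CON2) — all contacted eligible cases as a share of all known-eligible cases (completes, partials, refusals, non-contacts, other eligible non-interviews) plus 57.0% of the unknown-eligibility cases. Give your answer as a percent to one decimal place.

Top = 360 + 19 + 177 + 91 = 647
Eligible (known) = 360 + 19 + 177 + 422 + 91 = 1069
e × U = 0.5700 × 572 = 326.04
Denominator = 1069 + 326.04 = 1395.04
CON2 = 647 / 1395.04 = 0.4638

46.4%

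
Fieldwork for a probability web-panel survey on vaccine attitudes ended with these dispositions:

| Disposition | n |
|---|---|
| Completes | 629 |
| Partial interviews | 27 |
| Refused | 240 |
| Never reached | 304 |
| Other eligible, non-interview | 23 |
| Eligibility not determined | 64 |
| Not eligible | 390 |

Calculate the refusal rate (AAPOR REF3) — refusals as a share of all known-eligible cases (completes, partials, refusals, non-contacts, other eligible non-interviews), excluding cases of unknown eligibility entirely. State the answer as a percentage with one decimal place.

Num → 240
Denominator → 629 + 27 + 240 + 304 + 23 = 1223
REF3 = 240 / 1223 = 0.1962

19.6%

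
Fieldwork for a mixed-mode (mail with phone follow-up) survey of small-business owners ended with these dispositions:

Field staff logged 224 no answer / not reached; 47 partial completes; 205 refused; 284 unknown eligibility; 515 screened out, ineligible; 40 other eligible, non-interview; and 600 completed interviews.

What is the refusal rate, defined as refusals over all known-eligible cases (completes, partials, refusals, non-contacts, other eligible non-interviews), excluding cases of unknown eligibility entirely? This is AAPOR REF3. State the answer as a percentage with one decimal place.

18.4%

Top = 205
Denom = 600 + 47 + 205 + 224 + 40 = 1116
REF3 = 205 / 1116 = 0.1837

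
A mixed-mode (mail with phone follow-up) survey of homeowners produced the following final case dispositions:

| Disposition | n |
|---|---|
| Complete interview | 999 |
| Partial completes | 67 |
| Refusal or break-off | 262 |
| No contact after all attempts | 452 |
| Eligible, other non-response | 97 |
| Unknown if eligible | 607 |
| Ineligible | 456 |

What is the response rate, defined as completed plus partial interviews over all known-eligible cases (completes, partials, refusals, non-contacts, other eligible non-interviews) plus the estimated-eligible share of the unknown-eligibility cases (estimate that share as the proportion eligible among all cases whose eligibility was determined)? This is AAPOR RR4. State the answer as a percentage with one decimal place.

45.1%

Top = 999 + 67 = 1066
Determined eligible = 999 + 67 + 262 + 452 + 97 = 1877
e = 1877 / (1877 + 456) = 1877 / 2333 = 0.8045
Estimated eligible among unknowns = 0.8045 × 607 = 488.33
Base = 1877 + 488.33 = 2365.33
RR4 = 1066 / 2365.33 = 0.4507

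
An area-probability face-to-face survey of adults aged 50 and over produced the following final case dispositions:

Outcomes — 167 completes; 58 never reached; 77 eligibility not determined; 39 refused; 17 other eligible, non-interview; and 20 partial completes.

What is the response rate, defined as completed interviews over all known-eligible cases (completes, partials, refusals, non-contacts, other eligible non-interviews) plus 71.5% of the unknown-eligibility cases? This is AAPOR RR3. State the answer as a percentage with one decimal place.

46.9%

Numerator = 167
Known eligible = 167 + 20 + 39 + 58 + 17 = 301
Estimated eligible among unknowns = 0.7150 × 77 = 55.05
Denom = 301 + 55.05 = 356.05
RR3 = 167 / 356.05 = 0.4690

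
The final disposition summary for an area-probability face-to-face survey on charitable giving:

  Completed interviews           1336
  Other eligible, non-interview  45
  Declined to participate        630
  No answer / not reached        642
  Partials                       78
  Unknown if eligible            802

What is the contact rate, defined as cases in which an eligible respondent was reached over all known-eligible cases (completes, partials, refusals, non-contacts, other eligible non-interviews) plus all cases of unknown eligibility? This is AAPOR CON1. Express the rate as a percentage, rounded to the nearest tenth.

Numerator → 1336 + 78 + 630 + 45 = 2089
Denom → 1336 + 78 + 630 + 642 + 45 + 802 = 3533
CON1 = 2089 / 3533 = 0.5913

59.1%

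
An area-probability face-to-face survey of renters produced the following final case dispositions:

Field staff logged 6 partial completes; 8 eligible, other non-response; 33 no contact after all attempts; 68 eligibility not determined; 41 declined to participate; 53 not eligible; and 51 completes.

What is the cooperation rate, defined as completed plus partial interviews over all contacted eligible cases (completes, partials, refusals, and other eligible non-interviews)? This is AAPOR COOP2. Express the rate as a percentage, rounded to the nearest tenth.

53.8%

Numerator: 51 + 6 = 57
Base: 51 + 6 + 41 + 8 = 106
COOP2 = 57 / 106 = 0.5377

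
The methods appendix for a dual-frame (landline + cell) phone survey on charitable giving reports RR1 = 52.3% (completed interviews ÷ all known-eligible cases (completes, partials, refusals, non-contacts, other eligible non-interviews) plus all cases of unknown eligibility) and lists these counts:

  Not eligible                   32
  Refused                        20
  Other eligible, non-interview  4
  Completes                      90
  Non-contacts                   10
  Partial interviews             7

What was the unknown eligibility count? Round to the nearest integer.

41

RR1 = 90 / D = 0.523
D = 90 / 0.523 = 172.1
Rest of base = 131
unknown eligibility = 172.1 − 131 ≈ 41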